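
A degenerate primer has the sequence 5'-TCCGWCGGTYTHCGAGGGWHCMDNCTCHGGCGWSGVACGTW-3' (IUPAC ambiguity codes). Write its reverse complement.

Standard pairs A↔T, G↔C; ambiguity codes pair Y↔R, M↔K, W↔W, S↔S, D↔H, V↔B, N↔N. Complement (AGGCWGCCARADGCTCCCWDGKHNGAGDCCGCWSCBTGCAW), then reverse for 5'→3'.

5′-WACGTBCSWCGCCDGAGNHKGDWCCCTCGDARACCGWCGGA-3′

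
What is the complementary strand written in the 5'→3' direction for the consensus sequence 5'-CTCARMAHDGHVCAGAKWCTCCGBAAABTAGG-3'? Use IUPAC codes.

Standard pairs A↔T, G↔C; ambiguity codes pair R↔Y, M↔K, W↔W, B↔V, D↔H. Complement (GAGTYKTDHCDBGTCTMWGAGGCVTTTVATCC), then reverse for 5'→3'.

5'-CCTAVTTTVCGGAGWMTCTGBDCHDTKYTGAG-3'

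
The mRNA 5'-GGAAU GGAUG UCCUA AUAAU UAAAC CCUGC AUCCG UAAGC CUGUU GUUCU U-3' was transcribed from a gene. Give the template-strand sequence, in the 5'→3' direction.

Replace U with T to get the coding DNA strand: GGAATGGATGTCCTAATAATTAAACCCTGCATCCGTAAGCCTGTTGTTCTT. The template strand is its reverse complement (complement CCTTACCTACAGGATTATTAATTTGGGACGTAGGCATTCGGACAACAAGAA, then reverse).

5'-AAGAACAACAGGCTTACGGATGCAGGGTTTAATTATTAGGACATCCATTCC-3'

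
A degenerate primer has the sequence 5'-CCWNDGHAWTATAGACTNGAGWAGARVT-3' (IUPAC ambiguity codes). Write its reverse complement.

5′-ABYTCTWCTCNAGTCTATAWTDCHNWGG-3′

Standard pairs A↔T, G↔C; ambiguity codes pair R↔Y, W↔W, D↔H, V↔B, N↔N. Complement (GGWNHCDTWATATCTGANCTCWTCTYBA), then reverse for 5'→3'.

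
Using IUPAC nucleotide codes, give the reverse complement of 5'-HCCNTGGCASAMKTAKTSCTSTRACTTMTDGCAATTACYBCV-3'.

Standard pairs A↔T, G↔C; ambiguity codes pair R↔Y, M↔K, S↔S, B↔V, D↔H, N↔N. Complement (DGGNACCGTSTKMATMASGASAYTGAAKAHCGTTAATGRVGB), then reverse for 5'→3'.

5′-BGVRGTAATTGCHAKAAGTYASAGSAMTAMKTSTGCCANGGD-3′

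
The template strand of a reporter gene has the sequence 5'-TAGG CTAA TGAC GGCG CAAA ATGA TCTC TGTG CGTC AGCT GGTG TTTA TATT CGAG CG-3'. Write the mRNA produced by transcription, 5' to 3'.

The mRNA has the sequence of the coding strand (reverse complement of the template) with T→U. Reverse complement of TAGGCTAATGACGGCGCAAAATGATCTCTGTGCGTCAGCTGGTGTTTATATTCGAGCG is CGCTCGAATATAAACACCAGCTGACGCACAGAGATCATTTTGCGCCGTCATTAGCCTA; then T→U.

5'-CGCUCGAAUAUAAACACCAGCUGACGCACAGAGAUCAUUUUGCGCCGUCAUUAGCCUA-3'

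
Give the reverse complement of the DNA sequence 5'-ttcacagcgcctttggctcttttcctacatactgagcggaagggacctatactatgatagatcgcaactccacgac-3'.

Reading the sequence 3'→5' and pairing each base (A↔T, G↔C) gives the reverse complement directly.

5′-GTCGTGGAGTTGCGATCTATCATAGTATAGGTCCCTTCCGCTCAGTATGTAGGAAAAGAGCCAAAGGCGCTGTGAA-3′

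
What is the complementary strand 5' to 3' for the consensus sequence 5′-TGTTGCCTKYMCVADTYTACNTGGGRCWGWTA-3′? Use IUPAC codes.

Standard pairs A↔T, G↔C; ambiguity codes pair R↔Y, M↔K, W↔W, D↔H, V↔B, N↔N. Complement (ACAACGGAMRKGBTHARATGNACCCYGWCWAT), then reverse for 5'→3'.

5'-TAWCWGYCCCANGTARAHTBGKRMAGGCAACA-3'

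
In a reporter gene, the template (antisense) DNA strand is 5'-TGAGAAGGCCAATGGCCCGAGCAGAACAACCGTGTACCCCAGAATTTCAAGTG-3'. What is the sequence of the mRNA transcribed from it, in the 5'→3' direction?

The mRNA has the sequence of the coding strand (reverse complement of the template) with T→U. Reverse complement of TGAGAAGGCCAATGGCCCGAGCAGAACAACCGTGTACCCCAGAATTTCAAGTG is CACTTGAAATTCTGGGGTACACGGTTGTTCTGCTCGGGCCATTGGCCTTCTCA; then T→U.

5′-CACUUGAAAUUCUGGGGUACACGGUUGUUCUGCUCGGGCCAUUGGCCUUCUCA-3′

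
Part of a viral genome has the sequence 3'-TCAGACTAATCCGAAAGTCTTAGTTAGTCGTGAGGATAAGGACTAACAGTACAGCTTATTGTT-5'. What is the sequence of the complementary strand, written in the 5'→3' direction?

5'-AGTCTGATTAGGCTTTCAGAATCAATCAGCACTCCTATTCCTGATTGTCATGTCGAATAACAA-3'

The strand is given 3'→5', so its complement runs 5'→3' in the same left-to-right order: pair each base A↔T, G↔C.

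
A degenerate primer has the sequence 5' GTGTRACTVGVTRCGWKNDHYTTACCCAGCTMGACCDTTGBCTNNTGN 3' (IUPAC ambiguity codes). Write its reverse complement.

Standard pairs A↔T, G↔C; ambiguity codes pair R↔Y, M↔K, W↔W, B↔V, D↔H, N↔N. Complement (CACAYTGABCBAYGCWMNHDRAATGGGTCGAKCTGGHAACVGANNACN), then reverse for 5'→3'.

5'-NCANNAGVCAAHGGTCKAGCTGGGTAARDHNMWCGYABCBAGTYACAC-3'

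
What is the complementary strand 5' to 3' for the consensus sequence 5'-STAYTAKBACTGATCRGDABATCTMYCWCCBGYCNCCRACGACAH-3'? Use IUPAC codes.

5'-DTGTCGTYGGNGRCVGGWGRKAGATVTHCYGATCAGTVMTARTAS-3'

Standard pairs A↔T, G↔C; ambiguity codes pair R↔Y, M↔K, W↔W, S↔S, B↔V, D↔H, N↔N. Complement (SATRATMVTGACTAGYCHTVTAGAKRGWGGVCRGNGGYTGCTGTD), then reverse for 5'→3'.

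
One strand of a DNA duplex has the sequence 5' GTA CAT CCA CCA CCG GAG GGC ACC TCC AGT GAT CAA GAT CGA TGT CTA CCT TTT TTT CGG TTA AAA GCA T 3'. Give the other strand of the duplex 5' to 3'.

The complement of GTACATCCACCACCGGAGGGCACCTCCAGTGATCAAGATCGATGTCTACCTTTTTTTCGGTTAAAAGCAT is CATGTAGGTGGTGGCCTCCCGTGGAGGTCACTAGTTCTAGCTACAGATGGAAAAAAAGCCAATTTTCGTA (A↔T, G↔C). DNA strands are antiparallel, so the complementary strand runs 3'→5'; reversing gives the 5'→3' form.

5'-ATGCTTTTAACCGAAAAAAAGGTAGACATCGATCTTGATCACTGGAGGTGCCCTCCGGTGGTGGATGTAC-3'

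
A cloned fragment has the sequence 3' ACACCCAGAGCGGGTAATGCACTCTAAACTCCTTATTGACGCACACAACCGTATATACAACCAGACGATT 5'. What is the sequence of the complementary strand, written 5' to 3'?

5′-TGTGGGTCTCGCCCATTACGTGAGATTTGAGGAATAACTGCGTGTGTTGGCATATATGTTGGTCTGCTAA-3′

The strand is given 3'→5', so its complement runs 5'→3' in the same left-to-right order: pair each base A↔T, G↔C.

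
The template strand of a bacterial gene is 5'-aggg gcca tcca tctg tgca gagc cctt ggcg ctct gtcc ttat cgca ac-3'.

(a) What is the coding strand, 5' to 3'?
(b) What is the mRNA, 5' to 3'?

(a) 5′-GTTGCGATAAGGACAGAGCGCCAAGGGCTCTGCACAGATGGATGGCCCCT-3′
(b) 5'-GUUGCGAUAAGGACAGAGCGCCAAGGGCUCUGCACAGAUGGAUGGCCCCU-3'

(a) The coding strand is the reverse complement of the template: complement TCCCCGGTAGGTAGACACGTCTCGGGAACCGCGAGACAGGAATAGCGTTG, then reverse.
(b) mRNA has the coding-strand sequence with T→U.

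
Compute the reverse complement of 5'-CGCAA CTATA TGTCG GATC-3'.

5'-GATCCGACATATAGTTGCG-3'

Reading the sequence 3'→5' and pairing each base (A↔T, G↔C) gives the reverse complement directly.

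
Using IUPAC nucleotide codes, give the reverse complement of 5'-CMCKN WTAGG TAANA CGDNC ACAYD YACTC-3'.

5′-GAGTRHRTGTGNHCGTNTTACCTAWNMGKG-3′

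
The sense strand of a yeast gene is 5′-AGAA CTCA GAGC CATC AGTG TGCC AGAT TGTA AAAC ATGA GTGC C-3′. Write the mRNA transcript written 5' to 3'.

5'-AGAACUCAGAGCCAUCAGUGUGCCAGAUUGUAAAACAUGAGUGCC-3'

mRNA has the coding-strand sequence with U in place of T.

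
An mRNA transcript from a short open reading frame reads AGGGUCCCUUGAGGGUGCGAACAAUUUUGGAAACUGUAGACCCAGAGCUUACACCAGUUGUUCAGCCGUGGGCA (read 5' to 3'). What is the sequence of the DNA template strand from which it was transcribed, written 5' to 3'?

Replace U with T to get the coding DNA strand: AGGGTCCCTTGAGGGTGCGAACAATTTTGGAAACTGTAGACCCAGAGCTTACACCAGTTGTTCAGCCGTGGGCA. The template strand is its reverse complement (complement TCCCAGGGAACTCCCACGCTTGTTAAAACCTTTGACATCTGGGTCTCGAATGTGGTCAACAAGTCGGCACCCGT, then reverse).

5'-TGCCCACGGCTGAACAACTGGTGTAAGCTCTGGGTCTACAGTTTCCAAAATTGTTCGCACCCTCAAGGGACCCT-3'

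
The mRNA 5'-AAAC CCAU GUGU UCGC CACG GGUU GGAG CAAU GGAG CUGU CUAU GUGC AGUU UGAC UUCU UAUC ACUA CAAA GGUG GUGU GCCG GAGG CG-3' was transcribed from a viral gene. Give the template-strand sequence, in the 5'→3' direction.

5'-CGCCTCCGGCACACCACCTTTGTAGTGATAAGAAGTCAAACTGCACATAGACAGCTCCATTGCTCCAACCCGTGGCGAACACATGGGTTT-3'

Replace U with T to get the coding DNA strand: AAACCCATGTGTTCGCCACGGGTTGGAGCAATGGAGCTGTCTATGTGCAGTTTGACTTCTTATCACTACAAAGGTGGTGTGCCGGAGGCG. The template strand is its reverse complement (complement TTTGGGTACACAAGCGGTGCCCAACCTCGTTACCTCGACAGATACACGTCAAACTGAAGAATAGTGATGTTTCCACCACACGGCCTCCGC, then reverse).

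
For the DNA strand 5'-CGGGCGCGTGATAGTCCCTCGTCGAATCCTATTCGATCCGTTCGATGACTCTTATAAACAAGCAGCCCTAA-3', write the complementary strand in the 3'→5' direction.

Base-pairing A↔T, G↔C gives the complement. The complementary strand is antiparallel, so paired with a 5'→3' strand it runs 3'→5'.

3′-GCCCGCGCACTATCAGGGAGCAGCTTAGGATAAGCTAGGCAAGCTACTGAGAATATTTGTTCGTCGGGATT-5′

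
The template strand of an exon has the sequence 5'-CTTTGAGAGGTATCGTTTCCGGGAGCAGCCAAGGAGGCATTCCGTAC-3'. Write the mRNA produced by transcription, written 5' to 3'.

5'-GUACGGAAUGCCUCCUUGGCUGCUCCCGGAAACGAUACCUCUCAAAG-3'

The mRNA has the sequence of the coding strand (reverse complement of the template) with T→U. Reverse complement of CTTTGAGAGGTATCGTTTCCGGGAGCAGCCAAGGAGGCATTCCGTAC is GTACGGAATGCCTCCTTGGCTGCTCCCGGAAACGATACCTCTCAAAG; then T→U.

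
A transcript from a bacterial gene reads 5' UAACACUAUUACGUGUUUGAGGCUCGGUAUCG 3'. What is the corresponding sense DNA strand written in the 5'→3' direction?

The coding DNA strand has the same 5'→3' sequence as the mRNA with U replaced by T.

5′-TAACACTATTACGTGTTTGAGGCTCGGTATCG-3′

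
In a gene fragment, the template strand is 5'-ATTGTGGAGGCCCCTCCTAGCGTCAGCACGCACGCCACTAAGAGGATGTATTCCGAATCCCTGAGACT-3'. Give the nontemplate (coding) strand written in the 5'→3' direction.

5′-AGTCTCAGGGATTCGGAATACATCCTCTTAGTGGCGTGCGTGCTGACGCTAGGAGGGGCCTCCACAAT-3′

The coding strand is complementary and antiparallel to the template: take the complement (A↔T, G↔C) and reverse.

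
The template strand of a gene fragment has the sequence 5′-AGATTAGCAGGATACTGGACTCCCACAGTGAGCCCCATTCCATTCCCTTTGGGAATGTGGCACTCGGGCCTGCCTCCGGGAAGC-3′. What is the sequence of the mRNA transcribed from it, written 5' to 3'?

5'-GCUUCCCGGAGGCAGGCCCGAGUGCCACAUUCCCAAAGGGAAUGGAAUGGGGCUCACUGUGGGAGUCCAGUAUCCUGCUAAUCU-3'

The mRNA has the sequence of the coding strand (reverse complement of the template) with T→U. Reverse complement of AGATTAGCAGGATACTGGACTCCCACAGTGAGCCCCATTCCATTCCCTTTGGGAATGTGGCACTCGGGCCTGCCTCCGGGAAGC is GCTTCCCGGAGGCAGGCCCGAGTGCCACATTCCCAAAGGGAATGGAATGGGGCTCACTGTGGGAGTCCAGTATCCTGCTAATCT; then T→U.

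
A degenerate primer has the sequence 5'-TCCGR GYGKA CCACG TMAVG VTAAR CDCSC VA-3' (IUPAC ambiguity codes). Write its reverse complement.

5'-TBGSGHGYTTABCBTKACGTGGTMCRCYCGGA-3'

Standard pairs A↔T, G↔C; ambiguity codes pair R↔Y, M↔K, S↔S, D↔H, V↔B. Complement (AGGCYCRCMTGGTGCAKTBCBATTYGHGSGBT), then reverse for 5'→3'.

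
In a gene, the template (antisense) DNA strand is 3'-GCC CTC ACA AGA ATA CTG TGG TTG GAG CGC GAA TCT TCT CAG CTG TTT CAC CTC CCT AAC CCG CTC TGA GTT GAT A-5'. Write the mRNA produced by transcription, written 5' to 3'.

5'-CGGGAGUGUUCUUAUGACACCAACCUCGCGCUUAGAAGAGUCGACAAAGUGGAGGGAUUGGGCGAGACUCAACUAU-3'

Reading the template 3'→5' as shown, RNA polymerase pairs each base (A→U, T→A, G↔C) to build mRNA 5'→3' directly.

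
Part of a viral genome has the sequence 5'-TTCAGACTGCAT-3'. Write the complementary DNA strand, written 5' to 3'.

The complement of TTCAGACTGCAT is AAGTCTGACGTA (A↔T, G↔C). DNA strands are antiparallel, so the complementary strand runs 3'→5'; reversing gives the 5'→3' form.

5'-ATGCAGTCTGAA-3'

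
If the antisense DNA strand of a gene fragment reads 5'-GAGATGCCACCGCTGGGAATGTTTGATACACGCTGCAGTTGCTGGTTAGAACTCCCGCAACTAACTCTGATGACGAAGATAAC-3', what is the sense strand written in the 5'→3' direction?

5'-GTTATCTTCGTCATCAGAGTTAGTTGCGGGAGTTCTAACCAGCAACTGCAGCGTGTATCAAACATTCCCAGCGGTGGCATCTC-3'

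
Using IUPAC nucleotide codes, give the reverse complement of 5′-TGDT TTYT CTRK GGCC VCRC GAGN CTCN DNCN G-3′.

Standard pairs A↔T, G↔C; ambiguity codes pair R↔Y, K↔M, D↔H, V↔B, N↔N. Complement (ACHAAARAGAYMCCGGBGYGCTCNGAGNHNGNC), then reverse for 5'→3'.

5'-CNGNHNGAGNCTCGYGBGGCCMYAGARAAAHCA-3'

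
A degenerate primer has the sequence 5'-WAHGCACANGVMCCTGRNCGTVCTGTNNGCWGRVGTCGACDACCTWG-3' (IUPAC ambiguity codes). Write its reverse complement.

Standard pairs A↔T, G↔C; ambiguity codes pair R↔Y, M↔K, W↔W, D↔H, V↔B, N↔N. Complement (WTDCGTGTNCBKGGACYNGCABGACANNCGWCYBCAGCTGHTGGAWC), then reverse for 5'→3'.

5'-CWAGGTHGTCGACBYCWGCNNACAGBACGNYCAGGKBCNTGTGCDTW-3'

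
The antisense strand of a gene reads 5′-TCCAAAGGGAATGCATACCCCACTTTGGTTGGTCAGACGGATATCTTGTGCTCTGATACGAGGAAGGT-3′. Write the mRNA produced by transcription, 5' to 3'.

The mRNA has the sequence of the coding strand (reverse complement of the template) with T→U. Reverse complement of TCCAAAGGGAATGCATACCCCACTTTGGTTGGTCAGACGGATATCTTGTGCTCTGATACGAGGAAGGT is ACCTTCCTCGTATCAGAGCACAAGATATCCGTCTGACCAACCAAAGTGGGGTATGCATTCCCTTTGGA; then T→U.

5'-ACCUUCCUCGUAUCAGAGCACAAGAUAUCCGUCUGACCAACCAAAGUGGGGUAUGCAUUCCCUUUGGA-3'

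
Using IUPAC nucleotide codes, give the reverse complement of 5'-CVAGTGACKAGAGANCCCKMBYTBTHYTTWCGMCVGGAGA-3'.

5′-TCTCCBGKCGWAARDAVARVKMGGGNTCTCTMGTCACTBG-3′

Standard pairs A↔T, G↔C; ambiguity codes pair Y↔R, M↔K, W↔W, B↔V, H↔D, N↔N. Complement (GBTCACTGMTCTCTNGGGMKVRAVADRAAWGCKGBCCTCT), then reverse for 5'→3'.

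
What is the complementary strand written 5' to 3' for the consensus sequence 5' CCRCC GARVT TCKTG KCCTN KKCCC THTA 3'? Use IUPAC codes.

Standard pairs A↔T, G↔C; ambiguity codes pair R↔Y, K↔M, H↔D, V↔B, N↔N. Complement (GGYGGCTYBAAGMACMGGANMMGGGADAT), then reverse for 5'→3'.

5'-TADAGGGMMNAGGMCAMGAABYTCGGYGG-3'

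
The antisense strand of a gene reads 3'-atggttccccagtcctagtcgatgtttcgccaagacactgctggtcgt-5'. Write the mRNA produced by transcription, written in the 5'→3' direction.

Reading the template 3'→5' as shown, RNA polymerase pairs each base (A→U, T→A, G↔C) to build mRNA 5'→3' directly.

5'-UACCAAGGGGUCAGGAUCAGCUACAAAGCGGUUCUGUGACGACCAGCA-3'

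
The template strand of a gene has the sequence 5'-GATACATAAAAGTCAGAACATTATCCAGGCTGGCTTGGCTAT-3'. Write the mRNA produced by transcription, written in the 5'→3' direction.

5'-AUAGCCAAGCCAGCCUGGAUAAUGUUCUGACUUUUAUGUAUC-3'

RNA polymerase reads the template 3'→5' and synthesizes mRNA 5'→3' by base-pairing (A→U, T→A, G↔C). The complement of the template is CTATGTATTTTCAGTCTTGTAATAGGTCCGACCGAACCGATA; antiparallel, so 5'→3' the coding strand is ATAGCCAAGCCAGCCTGGATAATGTTCTGACTTTTATGTATC. Replace T with U for the mRNA.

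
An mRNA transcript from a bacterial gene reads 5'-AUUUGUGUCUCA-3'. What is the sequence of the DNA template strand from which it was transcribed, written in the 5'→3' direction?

Replace U with T to get the coding DNA strand: ATTTGTGTCTCA. The template strand is its reverse complement (complement TAAACACAGAGT, then reverse).

5'-TGAGACACAAAT-3'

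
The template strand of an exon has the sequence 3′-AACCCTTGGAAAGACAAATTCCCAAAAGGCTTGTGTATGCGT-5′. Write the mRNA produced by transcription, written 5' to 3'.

5'-UUGGGAACCUUUCUGUUUAAGGGUUUUCCGAACACAUACGCA-3'

Reading the template 3'→5' as shown, RNA polymerase pairs each base (A→U, T→A, G↔C) to build mRNA 5'→3' directly.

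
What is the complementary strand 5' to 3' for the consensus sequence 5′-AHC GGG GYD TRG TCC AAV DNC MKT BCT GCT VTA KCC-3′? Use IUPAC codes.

5′-GGMTABAGCAGVAMKGNHBTTGGACYAHRCCCCGDT-3′

Standard pairs A↔T, G↔C; ambiguity codes pair R↔Y, M↔K, B↔V, D↔H, N↔N. Complement (TDGCCCCRHAYCAGGTTBHNGKMAVGACGABATMGG), then reverse for 5'→3'.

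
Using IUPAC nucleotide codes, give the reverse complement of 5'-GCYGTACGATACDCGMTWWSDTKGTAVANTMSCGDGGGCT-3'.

5′-AGCCCHCGSKANTBTACMAHSWWAKCGHGTATCGTACRGC-3′

Standard pairs A↔T, G↔C; ambiguity codes pair Y↔R, M↔K, W↔W, S↔S, D↔H, V↔B, N↔N. Complement (CGRCATGCTATGHGCKAWWSHAMCATBTNAKSGCHCCCGA), then reverse for 5'→3'.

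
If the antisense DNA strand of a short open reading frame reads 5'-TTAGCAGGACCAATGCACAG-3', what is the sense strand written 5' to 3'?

5′-CTGTGCATTGGTCCTGCTAA-3′

The coding strand is complementary and antiparallel to the template: take the complement (A↔T, G↔C) and reverse.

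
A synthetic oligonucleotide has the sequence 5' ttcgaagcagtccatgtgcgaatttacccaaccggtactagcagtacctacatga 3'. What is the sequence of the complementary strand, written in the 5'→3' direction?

The complement of TTCGAAGCAGTCCATGTGCGAATTTACCCAACCGGTACTAGCAGTACCTACATGA is AAGCTTCGTCAGGTACACGCTTAAATGGGTTGGCCATGATCGTCATGGATGTACT (A↔T, G↔C). DNA strands are antiparallel, so the complementary strand runs 3'→5'; reversing gives the 5'→3' form.

5'-TCATGTAGGTACTGCTAGTACCGGTTGGGTAAATTCGCACATGGACTGCTTCGAA-3'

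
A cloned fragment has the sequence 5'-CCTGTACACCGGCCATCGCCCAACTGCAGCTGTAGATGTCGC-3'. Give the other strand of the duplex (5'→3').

5'-GCGACATCTACAGCTGCAGTTGGGCGATGGCCGGTGTACAGG-3'

The complement of CCTGTACACCGGCCATCGCCCAACTGCAGCTGTAGATGTCGC is GGACATGTGGCCGGTAGCGGGTTGACGTCGACATCTACAGCG (A↔T, G↔C). DNA strands are antiparallel, so the complementary strand runs 3'→5'; reversing gives the 5'→3' form.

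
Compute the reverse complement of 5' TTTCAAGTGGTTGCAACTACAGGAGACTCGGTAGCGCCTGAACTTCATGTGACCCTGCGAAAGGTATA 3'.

Reading the sequence 3'→5' and pairing each base (A↔T, G↔C) gives the reverse complement directly.

5′-TATACCTTTCGCAGGGTCACATGAAGTTCAGGCGCTACCGAGTCTCCTGTAGTTGCAACCACTTGAAA-3′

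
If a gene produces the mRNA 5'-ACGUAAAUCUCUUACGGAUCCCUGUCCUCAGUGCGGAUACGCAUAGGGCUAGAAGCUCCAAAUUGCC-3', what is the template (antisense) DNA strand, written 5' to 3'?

5'-GGCAATTTGGAGCTTCTAGCCCTATGCGTATCCGCACTGAGGACAGGGATCCGTAAGAGATTTACGT-3'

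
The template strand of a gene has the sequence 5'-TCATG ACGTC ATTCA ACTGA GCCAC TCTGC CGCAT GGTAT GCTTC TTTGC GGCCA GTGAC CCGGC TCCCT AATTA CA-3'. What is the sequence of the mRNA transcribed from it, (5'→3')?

5'-UGUAAUUAGGGAGCCGGGUCACUGGCCGCAAAGAAGCAUACCAUGCGGCAGAGUGGCUCAGUUGAAUGACGUCAUGA-3'

RNA polymerase reads the template 3'→5' and synthesizes mRNA 5'→3' by base-pairing (A→U, T→A, G↔C). The complement of the template is AGTACTGCAGTAAGTTGACTCGGTGAGACGGCGTACCATACGAAGAAACGCCGGTCACTGGGCCGAGGGATTAATGT; antiparallel, so 5'→3' the coding strand is TGTAATTAGGGAGCCGGGTCACTGGCCGCAAAGAAGCATACCATGCGGCAGAGTGGCTCAGTTGAATGACGTCATGA. Replace T with U for the mRNA.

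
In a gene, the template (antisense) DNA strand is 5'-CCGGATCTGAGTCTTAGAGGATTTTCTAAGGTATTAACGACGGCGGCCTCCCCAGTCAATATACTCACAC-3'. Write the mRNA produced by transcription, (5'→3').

The mRNA has the sequence of the coding strand (reverse complement of the template) with T→U. Reverse complement of CCGGATCTGAGTCTTAGAGGATTTTCTAAGGTATTAACGACGGCGGCCTCCCCAGTCAATATACTCACAC is GTGTGAGTATATTGACTGGGGAGGCCGCCGTCGTTAATACCTTAGAAAATCCTCTAAGACTCAGATCCGG; then T→U.

5'-GUGUGAGUAUAUUGACUGGGGAGGCCGCCGUCGUUAAUACCUUAGAAAAUCCUCUAAGACUCAGAUCCGG-3'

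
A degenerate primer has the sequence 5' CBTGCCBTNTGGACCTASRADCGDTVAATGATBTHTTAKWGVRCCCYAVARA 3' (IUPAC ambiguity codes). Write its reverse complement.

Standard pairs A↔T, G↔C; ambiguity codes pair R↔Y, K↔M, W↔W, S↔S, B↔V, D↔H, N↔N. Complement (GVACGGVANACCTGGATSYTHGCHABTTACTAVADAATMWCBYGGGRTBTYT), then reverse for 5'→3'.

5'-TYTBTRGGGYBCWMTAADAVATCATTBAHCGHTYSTAGGTCCANAVGGCAVG-3'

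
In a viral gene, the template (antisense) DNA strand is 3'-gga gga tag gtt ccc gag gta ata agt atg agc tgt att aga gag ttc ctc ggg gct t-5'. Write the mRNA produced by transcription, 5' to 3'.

5'-CCUCCUAUCCAAGGGCUCCAUUAUUCAUACUCGACAUAAUCUCUCAAGGAGCCCCGAA-3'

Reading the template 3'→5' as shown, RNA polymerase pairs each base (A→U, T→A, G↔C) to build mRNA 5'→3' directly.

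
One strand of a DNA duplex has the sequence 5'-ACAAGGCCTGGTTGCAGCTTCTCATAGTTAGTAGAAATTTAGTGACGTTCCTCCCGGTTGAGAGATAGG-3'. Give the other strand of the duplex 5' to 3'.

Pairing A↔T and G↔C gives TGTTCCGGACCAACGTCGAAGAGTATCAATCATCTTTAAATCACTGCAAGGAGGGCCAACTCTCTATCC, running 3'→5'. Reverse for the 5'→3' convention.

5′-CCTATCTCTCAACCGGGAGGAACGTCACTAAATTTCTACTAACTATGAGAAGCTGCAACCAGGCCTTGT-3′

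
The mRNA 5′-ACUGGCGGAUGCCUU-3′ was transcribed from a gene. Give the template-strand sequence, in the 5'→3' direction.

5'-AAGGCATCCGCCAGT-3'

Replace U with T to get the coding DNA strand: ACTGGCGGATGCCTT. The template strand is its reverse complement (complement TGACCGCCTACGGAA, then reverse).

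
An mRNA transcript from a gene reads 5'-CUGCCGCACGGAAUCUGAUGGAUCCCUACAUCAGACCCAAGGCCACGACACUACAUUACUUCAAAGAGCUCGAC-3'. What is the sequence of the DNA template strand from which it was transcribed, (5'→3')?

5'-GTCGAGCTCTTTGAAGTAATGTAGTGTCGTGGCCTTGGGTCTGATGTAGGGATCCATCAGATTCCGTGCGGCAG-3'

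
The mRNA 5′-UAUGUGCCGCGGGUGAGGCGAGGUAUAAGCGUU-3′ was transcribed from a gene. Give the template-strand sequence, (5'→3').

5'-AACGCTTATACCTCGCCTCACCCGCGGCACATA-3'

Replace U with T to get the coding DNA strand: TATGTGCCGCGGGTGAGGCGAGGTATAAGCGTT. The template strand is its reverse complement (complement ATACACGGCGCCCACTCCGCTCCATATTCGCAA, then reverse).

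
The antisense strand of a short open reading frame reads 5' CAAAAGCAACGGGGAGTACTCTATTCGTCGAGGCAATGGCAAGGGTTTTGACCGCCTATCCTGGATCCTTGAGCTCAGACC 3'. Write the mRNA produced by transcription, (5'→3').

5'-GGUCUGAGCUCAAGGAUCCAGGAUAGGCGGUCAAAACCCUUGCCAUUGCCUCGACGAAUAGAGUACUCCCCGUUGCUUUUG-3'

The mRNA has the sequence of the coding strand (reverse complement of the template) with T→U. Reverse complement of CAAAAGCAACGGGGAGTACTCTATTCGTCGAGGCAATGGCAAGGGTTTTGACCGCCTATCCTGGATCCTTGAGCTCAGACC is GGTCTGAGCTCAAGGATCCAGGATAGGCGGTCAAAACCCTTGCCATTGCCTCGACGAATAGAGTACTCCCCGTTGCTTTTG; then T→U.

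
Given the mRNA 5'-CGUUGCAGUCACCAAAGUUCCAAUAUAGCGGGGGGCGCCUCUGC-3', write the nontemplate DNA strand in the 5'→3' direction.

The coding DNA strand has the same 5'→3' sequence as the mRNA with U replaced by T.

5'-CGTTGCAGTCACCAAAGTTCCAATATAGCGGGGGGCGCCTCTGC-3'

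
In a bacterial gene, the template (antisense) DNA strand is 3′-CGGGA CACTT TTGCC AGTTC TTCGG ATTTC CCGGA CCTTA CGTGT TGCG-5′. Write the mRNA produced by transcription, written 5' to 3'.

5'-GCCCUGUGAAAACGGUCAAGAAGCCUAAAGGGCCUGGAAUGCACAACGC-3'

Reading the template 3'→5' as shown, RNA polymerase pairs each base (A→U, T→A, G↔C) to build mRNA 5'→3' directly.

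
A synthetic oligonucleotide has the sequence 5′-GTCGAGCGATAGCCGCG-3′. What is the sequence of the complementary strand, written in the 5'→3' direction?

5'-CGCGGCTATCGCTCGAC-3'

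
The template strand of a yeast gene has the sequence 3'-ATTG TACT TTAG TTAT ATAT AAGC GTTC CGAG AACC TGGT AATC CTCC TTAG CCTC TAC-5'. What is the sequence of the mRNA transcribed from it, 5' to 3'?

Reading the template 3'→5' as shown, RNA polymerase pairs each base (A→U, T→A, G↔C) to build mRNA 5'→3' directly.

5'-UAACAUGAAAUCAAUAUAUAUUCGCAAGGCUCUUGGACCAUUAGGAGGAAUCGGAGAUG-3'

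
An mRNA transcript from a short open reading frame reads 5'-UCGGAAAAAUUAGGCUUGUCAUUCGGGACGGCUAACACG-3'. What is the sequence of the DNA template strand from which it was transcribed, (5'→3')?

5'-CGTGTTAGCCGTCCCGAATGACAAGCCTAATTTTTCCGA-3'

Replace U with T to get the coding DNA strand: TCGGAAAAATTAGGCTTGTCATTCGGGACGGCTAACACG. The template strand is its reverse complement (complement AGCCTTTTTAATCCGAACAGTAAGCCCTGCCGATTGTGC, then reverse).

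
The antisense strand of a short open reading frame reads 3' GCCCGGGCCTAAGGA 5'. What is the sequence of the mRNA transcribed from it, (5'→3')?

Reading the template 3'→5' as shown, RNA polymerase pairs each base (A→U, T→A, G↔C) to build mRNA 5'→3' directly.

5′-CGGGCCCGGAUUCCU-3′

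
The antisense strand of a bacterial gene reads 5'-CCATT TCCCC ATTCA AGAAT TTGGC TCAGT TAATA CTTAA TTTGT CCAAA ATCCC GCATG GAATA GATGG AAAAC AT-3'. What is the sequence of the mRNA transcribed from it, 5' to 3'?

The mRNA has the sequence of the coding strand (reverse complement of the template) with T→U. Reverse complement of CCATTTCCCCATTCAAGAATTTGGCTCAGTTAATACTTAATTTGTCCAAAATCCCGCATGGAATAGATGGAAAACAT is ATGTTTTCCATCTATTCCATGCGGGATTTTGGACAAATTAAGTATTAACTGAGCCAAATTCTTGAATGGGGAAATGG; then T→U.

5'-AUGUUUUCCAUCUAUUCCAUGCGGGAUUUUGGACAAAUUAAGUAUUAACUGAGCCAAAUUCUUGAAUGGGGAAAUGG-3'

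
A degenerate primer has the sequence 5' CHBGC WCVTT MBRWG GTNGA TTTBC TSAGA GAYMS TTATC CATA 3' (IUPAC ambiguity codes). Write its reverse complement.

Standard pairs A↔T, G↔C; ambiguity codes pair R↔Y, M↔K, W↔W, S↔S, B↔V, H↔D, N↔N. Complement (GDVCGWGBAAKVYWCCANCTAAAVGASTCTCTRKSAATAGGTAT), then reverse for 5'→3'.

5′-TATGGATAASKRTCTCTSAGVAAATCNACCWYVKAABGWGCVDG-3′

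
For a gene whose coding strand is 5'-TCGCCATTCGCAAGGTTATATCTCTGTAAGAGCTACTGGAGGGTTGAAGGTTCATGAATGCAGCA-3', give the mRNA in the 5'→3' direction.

mRNA has the coding-strand sequence with U in place of T.

5'-UCGCCAUUCGCAAGGUUAUAUCUCUGUAAGAGCUACUGGAGGGUUGAAGGUUCAUGAAUGCAGCA-3'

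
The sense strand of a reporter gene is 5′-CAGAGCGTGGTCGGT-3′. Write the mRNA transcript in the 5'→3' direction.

5'-CAGAGCGUGGUCGGU-3'

mRNA has the coding-strand sequence with U in place of T.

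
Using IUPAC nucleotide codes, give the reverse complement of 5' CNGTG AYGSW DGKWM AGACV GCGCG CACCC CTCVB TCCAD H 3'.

5'-DHTGGAVBGAGGGGTGCGCGCBGTCTKWMCHWSCRTCACNG-3'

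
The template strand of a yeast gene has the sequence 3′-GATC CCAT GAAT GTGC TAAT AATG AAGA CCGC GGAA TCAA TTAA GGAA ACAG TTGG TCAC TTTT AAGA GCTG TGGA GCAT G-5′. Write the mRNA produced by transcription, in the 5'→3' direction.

Reading the template 3'→5' as shown, RNA polymerase pairs each base (A→U, T→A, G↔C) to build mRNA 5'→3' directly.

5'-CUAGGGUACUUACACGAUUAUUACUUCUGGCGCCUUAGUUAAUUCCUUUGUCAACCAGUGAAAAUUCUCGACACCUCGUAC-3'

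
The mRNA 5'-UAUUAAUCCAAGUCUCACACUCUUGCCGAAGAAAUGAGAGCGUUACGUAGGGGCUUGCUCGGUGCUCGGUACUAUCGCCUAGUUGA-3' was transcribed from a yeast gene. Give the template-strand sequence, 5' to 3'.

5′-TCAACTAGGCGATAGTACCGAGCACCGAGCAAGCCCCTACGTAACGCTCTCATTTCTTCGGCAAGAGTGTGAGACTTGGATTAATA-3′

Replace U with T to get the coding DNA strand: TATTAATCCAAGTCTCACACTCTTGCCGAAGAAATGAGAGCGTTACGTAGGGGCTTGCTCGGTGCTCGGTACTATCGCCTAGTTGA. The template strand is its reverse complement (complement ATAATTAGGTTCAGAGTGTGAGAACGGCTTCTTTACTCTCGCAATGCATCCCCGAACGAGCCACGAGCCATGATAGCGGATCAACT, then reverse).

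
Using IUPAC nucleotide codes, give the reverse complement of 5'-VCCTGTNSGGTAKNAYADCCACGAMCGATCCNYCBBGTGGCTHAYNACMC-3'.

5'-GKGTNRTDAGCCACVVGRNGGATCGKTCGTGGHTRTNMTACCSNACAGGB-3'

Standard pairs A↔T, G↔C; ambiguity codes pair Y↔R, M↔K, S↔S, B↔V, D↔H, N↔N. Complement (BGGACANSCCATMNTRTHGGTGCTKGCTAGGNRGVVCACCGADTRNTGKG), then reverse for 5'→3'.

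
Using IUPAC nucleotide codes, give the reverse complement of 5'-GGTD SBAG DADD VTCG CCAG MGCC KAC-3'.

5'-GTMGGCKCTGGCGABHHTHCTVSHACC-3'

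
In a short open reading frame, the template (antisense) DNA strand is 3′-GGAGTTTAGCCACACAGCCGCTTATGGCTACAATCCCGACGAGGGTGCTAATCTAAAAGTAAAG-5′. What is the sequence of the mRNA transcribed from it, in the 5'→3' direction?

5'-CCUCAAAUCGGUGUGUCGGCGAAUACCGAUGUUAGGGCUGCUCCCACGAUUAGAUUUUCAUUUC-3'

Reading the template 3'→5' as shown, RNA polymerase pairs each base (A→U, T→A, G↔C) to build mRNA 5'→3' directly.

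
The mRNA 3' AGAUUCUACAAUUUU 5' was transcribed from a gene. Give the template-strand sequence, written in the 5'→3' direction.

5'-TCTAAGATGTTAAAA-3'

Written 5'→3' the mRNA is UUUUAACAUCUUAGA, so the coding DNA strand is TTTTAACATCTTAGA. The template is its reverse complement.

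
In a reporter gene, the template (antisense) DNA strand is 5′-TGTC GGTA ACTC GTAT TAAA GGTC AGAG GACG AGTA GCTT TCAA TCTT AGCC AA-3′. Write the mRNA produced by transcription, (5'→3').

5'-UUGGCUAAGAUUGAAAGCUACUCGUCCUCUGACCUUUAAUACGAGUUACCGACA-3'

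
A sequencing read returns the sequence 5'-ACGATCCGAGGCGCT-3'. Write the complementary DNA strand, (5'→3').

5'-AGCGCCTCGGATCGT-3'

Pairing A↔T and G↔C gives TGCTAGGCTCCGCGA, running 3'→5'. Reverse for the 5'→3' convention.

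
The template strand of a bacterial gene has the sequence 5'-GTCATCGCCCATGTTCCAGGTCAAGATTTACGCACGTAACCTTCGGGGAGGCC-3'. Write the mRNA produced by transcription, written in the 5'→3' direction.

5′-GGCCUCCCCGAAGGUUACGUGCGUAAAUCUUGACCUGGAACAUGGGCGAUGAC-3′

The mRNA has the sequence of the coding strand (reverse complement of the template) with T→U. Reverse complement of GTCATCGCCCATGTTCCAGGTCAAGATTTACGCACGTAACCTTCGGGGAGGCC is GGCCTCCCCGAAGGTTACGTGCGTAAATCTTGACCTGGAACATGGGCGATGAC; then T→U.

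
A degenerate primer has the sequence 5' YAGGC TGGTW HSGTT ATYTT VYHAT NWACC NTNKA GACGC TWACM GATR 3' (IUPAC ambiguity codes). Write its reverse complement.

5'-YATCKGTWAGCGTCTMNANGGTWNATDRBAARATAACSDWACCAGCCTR-3'

Standard pairs A↔T, G↔C; ambiguity codes pair R↔Y, M↔K, W↔W, S↔S, H↔D, V↔B, N↔N. Complement (RTCCGACCAWDSCAATARAABRDTANWTGGNANMTCTGCGAWTGKCTAY), then reverse for 5'→3'.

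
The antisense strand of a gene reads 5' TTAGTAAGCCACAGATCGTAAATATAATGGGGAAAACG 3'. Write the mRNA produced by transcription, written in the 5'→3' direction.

5'-CGUUUUCCCCAUUAUAUUUACGAUCUGUGGCUUACUAA-3'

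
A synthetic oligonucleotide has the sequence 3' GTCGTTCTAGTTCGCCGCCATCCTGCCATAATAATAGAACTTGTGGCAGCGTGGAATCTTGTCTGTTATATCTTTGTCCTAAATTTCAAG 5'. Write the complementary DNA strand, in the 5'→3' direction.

5'-CAGCAAGATCAAGCGGCGGTAGGACGGTATTATTATCTTGAACACCGTCGCACCTTAGAACAGACAATATAGAAACAGGATTTAAAGTTC-3'

The strand is given 3'→5', so its complement runs 5'→3' in the same left-to-right order: pair each base A↔T, G↔C.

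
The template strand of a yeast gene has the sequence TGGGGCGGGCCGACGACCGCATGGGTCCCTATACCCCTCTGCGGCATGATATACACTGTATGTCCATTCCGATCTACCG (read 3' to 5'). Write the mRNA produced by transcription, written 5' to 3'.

Reading the template 3'→5' as shown, RNA polymerase pairs each base (A→U, T→A, G↔C) to build mRNA 5'→3' directly.

5'-ACCCCGCCCGGCUGCUGGCGUACCCAGGGAUAUGGGGAGACGCCGUACUAUAUGUGACAUACAGGUAAGGCUAGAUGGC-3'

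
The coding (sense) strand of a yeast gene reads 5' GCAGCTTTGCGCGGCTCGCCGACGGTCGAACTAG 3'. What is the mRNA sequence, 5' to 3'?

5'-GCAGCUUUGCGCGGCUCGCCGACGGUCGAACUAG-3'

The mRNA is synthesized from the template strand, so it matches the coding strand with T replaced by U.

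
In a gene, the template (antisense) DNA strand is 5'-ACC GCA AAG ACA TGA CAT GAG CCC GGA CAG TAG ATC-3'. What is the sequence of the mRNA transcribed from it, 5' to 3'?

5'-GAUCUACUGUCCGGGCUCAUGUCAUGUCUUUGCGGU-3'

The mRNA has the sequence of the coding strand (reverse complement of the template) with T→U. Reverse complement of ACCGCAAAGACATGACATGAGCCCGGACAGTAGATC is GATCTACTGTCCGGGCTCATGTCATGTCTTTGCGGT; then T→U.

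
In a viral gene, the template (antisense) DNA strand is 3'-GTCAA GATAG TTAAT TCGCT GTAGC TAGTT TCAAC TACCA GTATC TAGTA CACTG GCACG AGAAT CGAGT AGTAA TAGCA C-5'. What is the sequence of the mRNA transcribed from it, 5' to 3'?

Reading the template 3'→5' as shown, RNA polymerase pairs each base (A→U, T→A, G↔C) to build mRNA 5'→3' directly.

5'-CAGUUCUAUCAAUUAAGCGACAUCGAUCAAAGUUGAUGGUCAUAGAUCAUGUGACCGUGCUCUUAGCUCAUCAUUAUCGUG-3'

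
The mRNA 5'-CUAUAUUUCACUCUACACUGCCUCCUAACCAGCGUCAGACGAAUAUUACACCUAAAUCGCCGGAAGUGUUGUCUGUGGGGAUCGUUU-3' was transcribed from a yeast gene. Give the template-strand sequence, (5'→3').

Replace U with T to get the coding DNA strand: CTATATTTCACTCTACACTGCCTCCTAACCAGCGTCAGACGAATATTACACCTAAATCGCCGGAAGTGTTGTCTGTGGGGATCGTTT. The template strand is its reverse complement (complement GATATAAAGTGAGATGTGACGGAGGATTGGTCGCAGTCTGCTTATAATGTGGATTTAGCGGCCTTCACAACAGACACCCCTAGCAAA, then reverse).

5'-AAACGATCCCCACAGACAACACTTCCGGCGATTTAGGTGTAATATTCGTCTGACGCTGGTTAGGAGGCAGTGTAGAGTGAAATATAG-3'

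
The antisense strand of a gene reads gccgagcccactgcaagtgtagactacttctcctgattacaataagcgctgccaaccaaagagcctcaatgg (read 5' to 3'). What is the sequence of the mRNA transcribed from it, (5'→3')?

RNA polymerase reads the template 3'→5' and synthesizes mRNA 5'→3' by base-pairing (A→U, T→A, G↔C). The complement of the template is CGGCTCGGGTGACGTTCACATCTGATGAAGAGGACTAATGTTATTCGCGACGGTTGGTTTCTCGGAGTTACC; antiparallel, so 5'→3' the coding strand is CCATTGAGGCTCTTTGGTTGGCAGCGCTTATTGTAATCAGGAGAAGTAGTCTACACTTGCAGTGGGCTCGGC. Replace T with U for the mRNA.

5'-CCAUUGAGGCUCUUUGGUUGGCAGCGCUUAUUGUAAUCAGGAGAAGUAGUCUACACUUGCAGUGGGCUCGGC-3'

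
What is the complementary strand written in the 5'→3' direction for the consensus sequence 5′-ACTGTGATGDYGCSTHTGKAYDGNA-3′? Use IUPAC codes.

5'-TNCHRTMCADASGCRHCATCACAGT-3'

Standard pairs A↔T, G↔C; ambiguity codes pair Y↔R, K↔M, S↔S, D↔H, N↔N. Complement (TGACACTACHRCGSADACMTRHCNT), then reverse for 5'→3'.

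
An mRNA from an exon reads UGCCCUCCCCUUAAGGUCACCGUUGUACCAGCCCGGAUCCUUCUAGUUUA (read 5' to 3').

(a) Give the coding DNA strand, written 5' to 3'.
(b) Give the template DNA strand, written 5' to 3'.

(a) The coding strand matches the mRNA with U→T.
(b) The template strand is the reverse complement of the coding strand.

(a) 5'-TGCCCTCCCCTTAAGGTCACCGTTGTACCAGCCCGGATCCTTCTAGTTTA-3'
(b) 5'-TAAACTAGAAGGATCCGGGCTGGTACAACGGTGACCTTAAGGGGAGGGCA-3'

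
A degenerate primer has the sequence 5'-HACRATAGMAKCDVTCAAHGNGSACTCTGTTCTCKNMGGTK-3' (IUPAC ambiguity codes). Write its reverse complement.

Standard pairs A↔T, G↔C; ambiguity codes pair R↔Y, M↔K, S↔S, D↔H, V↔B, N↔N. Complement (DTGYTATCKTMGHBAGTTDCNCSTGAGACAAGAGMNKCCAM), then reverse for 5'→3'.

5'-MACCKNMGAGAACAGAGTSCNCDTTGABHGMTKCTATYGTD-3'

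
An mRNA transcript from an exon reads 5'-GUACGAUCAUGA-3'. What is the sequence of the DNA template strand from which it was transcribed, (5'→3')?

5'-TCATGATCGTAC-3'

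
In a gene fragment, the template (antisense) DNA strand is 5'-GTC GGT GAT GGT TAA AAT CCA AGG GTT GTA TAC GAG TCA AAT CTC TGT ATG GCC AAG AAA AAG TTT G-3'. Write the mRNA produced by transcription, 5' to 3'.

The mRNA has the sequence of the coding strand (reverse complement of the template) with T→U. Reverse complement of GTCGGTGATGGTTAAAATCCAAGGGTTGTATACGAGTCAAATCTCTGTATGGCCAAGAAAAAGTTTG is CAAACTTTTTCTTGGCCATACAGAGATTTGACTCGTATACAACCCTTGGATTTTAACCATCACCGAC; then T→U.

5'-CAAACUUUUUCUUGGCCAUACAGAGAUUUGACUCGUAUACAACCCUUGGAUUUUAACCAUCACCGAC-3'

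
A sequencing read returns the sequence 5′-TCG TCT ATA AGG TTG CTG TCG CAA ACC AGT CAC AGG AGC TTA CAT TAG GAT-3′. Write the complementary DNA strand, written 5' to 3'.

5'-ATCCTAATGTAAGCTCCTGTGACTGGTTTGCGACAGCAACCTTATAGACGA-3'

The complement of TCGTCTATAAGGTTGCTGTCGCAAACCAGTCACAGGAGCTTACATTAGGAT is AGCAGATATTCCAACGACAGCGTTTGGTCAGTGTCCTCGAATGTAATCCTA (A↔T, G↔C). DNA strands are antiparallel, so the complementary strand runs 3'→5'; reversing gives the 5'→3' form.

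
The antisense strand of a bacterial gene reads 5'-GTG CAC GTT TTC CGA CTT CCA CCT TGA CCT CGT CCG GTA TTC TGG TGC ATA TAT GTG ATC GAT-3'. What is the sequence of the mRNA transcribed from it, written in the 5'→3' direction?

RNA polymerase reads the template 3'→5' and synthesizes mRNA 5'→3' by base-pairing (A→U, T→A, G↔C). The complement of the template is CACGTGCAAAAGGCTGAAGGTGGAACTGGAGCAGGCCATAAGACCACGTATATACACTAGCTA; antiparallel, so 5'→3' the coding strand is ATCGATCACATATATGCACCAGAATACCGGACGAGGTCAAGGTGGAAGTCGGAAAACGTGCAC. Replace T with U for the mRNA.

5'-AUCGAUCACAUAUAUGCACCAGAAUACCGGACGAGGUCAAGGUGGAAGUCGGAAAACGUGCAC-3'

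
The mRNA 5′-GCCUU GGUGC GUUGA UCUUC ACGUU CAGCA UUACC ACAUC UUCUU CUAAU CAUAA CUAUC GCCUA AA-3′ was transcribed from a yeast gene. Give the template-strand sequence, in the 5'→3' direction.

5'-TTTAGGCGATAGTTATGATTAGAAGAAGATGTGGTAATGCTGAACGTGAAGATCAACGCACCAAGGC-3'

Replace U with T to get the coding DNA strand: GCCTTGGTGCGTTGATCTTCACGTTCAGCATTACCACATCTTCTTCTAATCATAACTATCGCCTAAA. The template strand is its reverse complement (complement CGGAACCACGCAACTAGAAGTGCAAGTCGTAATGGTGTAGAAGAAGATTAGTATTGATAGCGGATTT, then reverse).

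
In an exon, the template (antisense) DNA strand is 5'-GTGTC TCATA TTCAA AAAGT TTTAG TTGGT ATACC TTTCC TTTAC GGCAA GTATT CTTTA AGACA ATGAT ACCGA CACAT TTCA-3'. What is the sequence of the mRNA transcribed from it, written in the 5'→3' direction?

5′-UGAAAUGUGUCGGUAUCAUUGUCUUAAAGAAUACUUGCCGUAAAGGAAAGGUAUACCAACUAAAACUUUUUGAAUAUGAGACAC-3′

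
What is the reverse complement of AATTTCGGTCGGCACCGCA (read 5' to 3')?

5'-TGCGGTGCCGACCGAAATT-3'

Reading the sequence 3'→5' and pairing each base (A↔T, G↔C) gives the reverse complement directly.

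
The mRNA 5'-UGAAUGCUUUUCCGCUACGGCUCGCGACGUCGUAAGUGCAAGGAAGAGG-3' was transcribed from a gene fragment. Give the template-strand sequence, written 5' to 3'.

Replace U with T to get the coding DNA strand: TGAATGCTTTTCCGCTACGGCTCGCGACGTCGTAAGTGCAAGGAAGAGG. The template strand is its reverse complement (complement ACTTACGAAAAGGCGATGCCGAGCGCTGCAGCATTCACGTTCCTTCTCC, then reverse).

5'-CCTCTTCCTTGCACTTACGACGTCGCGAGCCGTAGCGGAAAAGCATTCA-3'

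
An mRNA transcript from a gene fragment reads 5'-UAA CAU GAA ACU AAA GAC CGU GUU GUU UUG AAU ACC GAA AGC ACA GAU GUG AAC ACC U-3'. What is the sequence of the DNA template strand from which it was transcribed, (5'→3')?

Replace U with T to get the coding DNA strand: TAACATGAAACTAAAGACCGTGTTGTTTTGAATACCGAAAGCACAGATGTGAACACCT. The template strand is its reverse complement (complement ATTGTACTTTGATTTCTGGCACAACAAAACTTATGGCTTTCGTGTCTACACTTGTGGA, then reverse).

5'-AGGTGTTCACATCTGTGCTTTCGGTATTCAAAACAACACGGTCTTTAGTTTCATGTTA-3'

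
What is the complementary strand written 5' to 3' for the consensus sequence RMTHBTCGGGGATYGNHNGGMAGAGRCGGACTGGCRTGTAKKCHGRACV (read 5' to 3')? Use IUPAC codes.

Standard pairs A↔T, G↔C; ambiguity codes pair R↔Y, M↔K, B↔V, H↔D, N↔N. Complement (YKADVAGCCCCTARCNDNCCKTCTCYGCCTGACCGYACATMMGDCYTGB), then reverse for 5'→3'.

5'-BGTYCDGMMTACAYGCCAGTCCGYCTCTKCCNDNCRATCCCCGAVDAKY-3'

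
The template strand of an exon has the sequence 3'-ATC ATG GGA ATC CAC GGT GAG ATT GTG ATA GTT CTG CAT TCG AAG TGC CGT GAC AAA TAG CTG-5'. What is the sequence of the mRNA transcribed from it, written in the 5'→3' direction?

Reading the template 3'→5' as shown, RNA polymerase pairs each base (A→U, T→A, G↔C) to build mRNA 5'→3' directly.

5′-UAGUACCCUUAGGUGCCACUCUAACACUAUCAAGACGUAAGCUUCACGGCACUGUUUAUCGAC-3′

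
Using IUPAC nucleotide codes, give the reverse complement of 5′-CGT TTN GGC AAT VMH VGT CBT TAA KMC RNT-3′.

Standard pairs A↔T, G↔C; ambiguity codes pair R↔Y, M↔K, B↔V, H↔D, N↔N. Complement (GCAAANCCGTTABKDBCAGVAATTMKGYNA), then reverse for 5'→3'.

5'-ANYGKMTTAAVGACBDKBATTGCCNAAACG-3'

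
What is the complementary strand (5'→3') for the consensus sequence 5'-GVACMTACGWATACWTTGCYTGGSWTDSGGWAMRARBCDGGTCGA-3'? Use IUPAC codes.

5'-TCGACCHGVYTYKTWCCSHAWSCCARGCAAWGTATWCGTAKGTBC-3'

Standard pairs A↔T, G↔C; ambiguity codes pair R↔Y, M↔K, W↔W, S↔S, B↔V, D↔H. Complement (CBTGKATGCWTATGWAACGRACCSWAHSCCWTKYTYVGHCCAGCT), then reverse for 5'→3'.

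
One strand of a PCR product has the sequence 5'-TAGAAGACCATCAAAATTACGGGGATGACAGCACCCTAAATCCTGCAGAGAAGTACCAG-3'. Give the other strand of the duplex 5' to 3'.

Pairing A↔T and G↔C gives ATCTTCTGGTAGTTTTAATGCCCCTACTGTCGTGGGATTTAGGACGTCTCTTCATGGTC, running 3'→5'. Reverse for the 5'→3' convention.

5'-CTGGTACTTCTCTGCAGGATTTAGGGTGCTGTCATCCCCGTAATTTTGATGGTCTTCTA-3'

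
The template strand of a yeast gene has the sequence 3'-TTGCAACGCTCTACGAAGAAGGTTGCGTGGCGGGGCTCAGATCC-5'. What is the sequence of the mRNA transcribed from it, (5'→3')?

Reading the template 3'→5' as shown, RNA polymerase pairs each base (A→U, T→A, G↔C) to build mRNA 5'→3' directly.

5'-AACGUUGCGAGAUGCUUCUUCCAACGCACCGCCCCGAGUCUAGG-3'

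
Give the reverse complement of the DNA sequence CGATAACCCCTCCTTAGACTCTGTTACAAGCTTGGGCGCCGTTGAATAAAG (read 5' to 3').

Complement each base (A↔T, G↔C): GCTATTGGGGAGGAATCTGAGACAATGTTCGAACCCGCGGCAACTTATTTC. Then reverse.

5'-CTTTATTCAACGGCGCCCAAGCTTGTAACAGAGTCTAAGGAGGGGTTATCG-3'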